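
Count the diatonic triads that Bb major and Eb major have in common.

4

Diatonic triads of Bb major: Bb (I), Cm (ii), Dm (iii), Eb (IV), F (V), Gm (vi), Adim (vii°).
Diatonic triads of Eb major: Eb (I), Fm (ii), Gm (iii), Ab (IV), Bb (V), Cm (vi), Ddim (vii°).
Matching root and quality in both lists: Bb, Cm, Eb, Gm.
That gives 4 common triads.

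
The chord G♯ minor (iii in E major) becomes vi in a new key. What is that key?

The numeral vi denotes a minor triad on scale degree 6. With G♯ on degree 6, the tonic of the new key is B.
Degree 6 carries a minor triad in major keys, so the destination is B major.
Check: the diatonic triads of B major are B (I), C♯m (ii), D♯m (iii), E (IV), F♯ (V), G♯m (vi), A♯dim (vii°) — G♯ minor is indeed vi.

B major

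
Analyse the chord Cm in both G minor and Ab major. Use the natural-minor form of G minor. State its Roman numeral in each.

The scale of G minor (natural minor) is G A Bb C D Eb F; C is degree 4, and the triad built there (C-Eb-G) is minor, so it is iv.
The scale of Ab major is Ab Bb C Db Eb F G; C is degree 3, and the triad built there (C-Eb-G) is minor, so it is iii.

iv in G minor; iii in Ab major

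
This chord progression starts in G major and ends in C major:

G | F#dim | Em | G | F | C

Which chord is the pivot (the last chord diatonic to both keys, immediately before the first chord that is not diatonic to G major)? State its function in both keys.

G — I in G major, V in C major

Chords diatonic to G major: G, Am, Bm, C, D, Em, F#dim.
Reading the progression, the first chord not in that set is F, so the modulation leaves G major there.
The chord immediately before F is G, which is diatonic to both keys: I in G major and V in C major.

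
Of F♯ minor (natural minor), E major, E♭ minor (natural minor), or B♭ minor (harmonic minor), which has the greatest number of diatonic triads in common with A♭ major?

E♭ minor

Triads of A♭ major: A♭ major (I), B♭ minor (ii), C minor (iii), D♭ major (IV), E♭ major (V), F minor (vi), G diminished (vii°).
F♯ minor (natural minor) shares 0: none.
E major shares 0: none.
E♭ minor (natural minor) shares 2: B♭m, D♭.
B♭ minor (harmonic minor) shares 1: B♭m.
The most common triads (2) are shared with E♭ minor.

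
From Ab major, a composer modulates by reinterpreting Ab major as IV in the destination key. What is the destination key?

Eb major

The numeral IV denotes a major triad on scale degree 4. With Ab on degree 4, the tonic of the new key is Eb.
Degree 4 carries a major triad in major keys, so the destination is Eb major.
Check: the diatonic triads of Eb major are Eb (I), Fm (ii), Gm (iii), Ab (IV), Bb (V), Cm (vi), Ddim (vii°) — Ab major is indeed IV.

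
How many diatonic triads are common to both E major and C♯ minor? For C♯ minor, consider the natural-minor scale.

7

Diatonic triads of E major: E (I), F♯m (ii), G♯m (iii), A (IV), B (V), C♯m (vi), D♯dim (vii°).
Diatonic triads of C♯ minor (natural minor): C♯m (i), D♯dim (ii°), E (III), F♯m (iv), G♯m (v), A (VI), B (VII).
Matching root and quality in both lists: E, F♯m, G♯m, A, B, C♯m, D♯dim.
That gives 7 common triads.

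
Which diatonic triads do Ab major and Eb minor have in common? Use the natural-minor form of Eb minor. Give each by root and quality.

Bbm, Db

Triads in Ab major: Ab (I), Bbm (ii), Cm (iii), Db (IV), Eb (V), Fm (vi), Gdim (vii°).
Triads in Eb minor (natural minor): Ebm (i), Fdim (ii°), Gb (III), Abm (iv), Bbm (v), Cb (VI), Db (VII).
Shared triads with their functions: Bbm (ii in Ab major, v in Eb minor); Db (IV in Ab major, VII in Eb minor).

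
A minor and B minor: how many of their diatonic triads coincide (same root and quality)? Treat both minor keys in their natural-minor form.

Diatonic triads of A minor (natural minor): Am (i), Bdim (ii°), C (III), Dm (iv), Em (v), F (VI), G (VII).
Diatonic triads of B minor (natural minor): Bm (i), C♯dim (ii°), D (III), Em (iv), F♯m (v), G (VI), A (VII).
Matching root and quality in both lists: Em, G.
That gives 2 common triads.

2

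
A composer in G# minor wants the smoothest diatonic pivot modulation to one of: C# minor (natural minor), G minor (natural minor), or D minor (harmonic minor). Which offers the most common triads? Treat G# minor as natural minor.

Triads of G# minor (natural minor): G# minor (i), A# diminished (ii°), B major (III), C# minor (iv), D# minor (v), E major (VI), F# major (VII).
C# minor (natural minor) shares 4: G#m, B, C#m, E.
G minor (natural minor) shares 0: none.
D minor (harmonic minor) shares 0: none.
The most common triads (4) are shared with C# minor.

C# minor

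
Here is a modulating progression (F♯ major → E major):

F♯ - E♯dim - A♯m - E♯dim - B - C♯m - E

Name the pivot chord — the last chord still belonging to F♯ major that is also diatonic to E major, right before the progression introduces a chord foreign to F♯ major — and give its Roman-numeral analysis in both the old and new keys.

Chords diatonic to F♯ major: F♯, G♯m, A♯m, B, C♯, D♯m, E♯dim.
Reading the progression, the first chord not in that set is C♯m, so the modulation leaves F♯ major there.
The chord immediately before C♯m is B, which is diatonic to both keys: IV in F♯ major and V in E major.

B — IV in F♯ major, V in E major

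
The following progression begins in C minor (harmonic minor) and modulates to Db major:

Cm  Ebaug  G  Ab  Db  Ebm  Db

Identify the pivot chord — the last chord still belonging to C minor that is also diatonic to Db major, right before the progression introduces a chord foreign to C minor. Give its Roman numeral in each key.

Chords diatonic to C minor: Cm, Ddim, Ebaug, Fm, G, Ab, Bdim.
Reading the progression, the first chord not in that set is Db, so the modulation leaves C minor there.
The chord immediately before Db is Ab, which is diatonic to both keys: VI in C minor and V in Db major.

Ab — VI in C minor, V in Db major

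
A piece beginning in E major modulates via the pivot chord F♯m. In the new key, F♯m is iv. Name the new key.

The numeral iv denotes a minor triad on scale degree 4. With F♯ on degree 4, the tonic of the new key is C♯.
Degree 4 carries a minor triad in minor keys, so the destination is C♯ minor.
Check: the diatonic triads of C♯ minor (natural minor) are C♯m (i), D♯dim (ii°), E (III), F♯m (iv), G♯m (v), A (VI), B (VII) — F♯m is indeed iv.

C♯ minor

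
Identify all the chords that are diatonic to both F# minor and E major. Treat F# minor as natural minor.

Triads in F# minor (natural minor): F#m (i), G#dim (ii°), A (III), Bm (iv), C#m (v), D (VI), E (VII).
Triads in E major: E (I), F#m (ii), G#m (iii), A (IV), B (V), C#m (vi), D#dim (vii°).
Shared triads with their functions: F#m (i in F# minor, ii in E major); A (III in F# minor, IV in E major); C#m (v in F# minor, vi in E major); E (VII in F# minor, I in E major).

F#m, A, C#m, E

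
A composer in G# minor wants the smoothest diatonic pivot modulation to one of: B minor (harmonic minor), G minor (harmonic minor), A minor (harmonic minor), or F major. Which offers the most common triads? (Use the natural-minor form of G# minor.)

B minor

Triads of G# minor (natural minor): G# minor (i), A# diminished (ii°), B major (III), C# minor (iv), D# minor (v), E major (VI), F# major (VII).
B minor (harmonic minor) shares 2: A#dim, F#.
G minor (harmonic minor) shares 0: none.
A minor (harmonic minor) shares 1: E.
F major shares 0: none.
The most common triads (2) are shared with B minor.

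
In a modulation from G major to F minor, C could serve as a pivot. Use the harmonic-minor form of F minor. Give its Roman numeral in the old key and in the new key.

IV in G major; V in F minor

The scale of G major is G A B C D E F♯; C is degree 4, and the triad built there (C-E-G) is major, so it is IV.
The scale of F minor (harmonic minor) is F G A♭ B♭ C D♭ E; C is degree 5, and the triad built there (C-E-G) is major, so it is V.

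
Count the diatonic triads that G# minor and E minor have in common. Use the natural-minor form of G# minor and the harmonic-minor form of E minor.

1

Diatonic triads of G# minor (natural minor): G# minor (i), A# diminished (ii°), B major (III), C# minor (iv), D# minor (v), E major (VI), F# major (VII).
Diatonic triads of E minor (harmonic minor): E minor (i), F# diminished (ii°), G augmented (III+), A minor (iv), B major (V), C major (VI), D# diminished (vii°).
Matching root and quality in both lists: B major.
That gives 1 common triad.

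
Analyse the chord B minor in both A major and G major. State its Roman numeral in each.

ii in A major; iii in G major

The scale of A major is A B C# D E F# G#; B is degree 2, and the triad built there (B-D-F#) is minor, so it is ii.
The scale of G major is G A B C D E F#; B is degree 3, and the triad built there (B-D-F#) is minor, so it is iii.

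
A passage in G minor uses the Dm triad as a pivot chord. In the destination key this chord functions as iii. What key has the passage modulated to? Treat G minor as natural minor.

B♭ major

The numeral iii denotes a minor triad on scale degree 3. With D on degree 3, the tonic of the new key is B♭.
Degree 3 carries a minor triad in major keys, so the destination is B♭ major.
Check: the diatonic triads of B♭ major are B♭ (I), Cm (ii), Dm (iii), E♭ (IV), F (V), Gm (vi), Adim (vii°) — Dm is indeed iii.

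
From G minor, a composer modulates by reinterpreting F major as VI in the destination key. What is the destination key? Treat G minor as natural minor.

The numeral VI denotes a major triad on scale degree 6. With F on degree 6, the tonic of the new key is A.
Degree 6 carries a major triad in minor keys, so the destination is A minor.
Check: the diatonic triads of A minor (natural minor) are Am (i), Bdim (ii°), C (III), Dm (iv), Em (v), F (VI), G (VII) — F major is indeed VI.

A minor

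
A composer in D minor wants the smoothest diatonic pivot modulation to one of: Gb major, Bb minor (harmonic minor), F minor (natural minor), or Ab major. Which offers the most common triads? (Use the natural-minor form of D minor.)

Triads of D minor (natural minor): Dm (i), Edim (ii°), F (III), Gm (iv), Am (v), Bb (VI), C (VII).
Gb major shares 0: none.
Bb minor (harmonic minor) shares 1: F.
F minor (natural minor) shares 0: none.
Ab major shares 0: none.
The most common triads (1) are shared with Bb minor.

Bb minor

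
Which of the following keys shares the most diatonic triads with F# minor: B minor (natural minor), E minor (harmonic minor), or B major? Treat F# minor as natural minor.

B minor

Triads of F# minor (natural minor): F#m (i), G#dim (ii°), A (III), Bm (iv), C#m (v), D (VI), E (VII).
B minor (natural minor) shares 4: F#m, A, Bm, D.
E minor (harmonic minor) shares 0: none.
B major shares 2: C#m, E.
The most common triads (4) are shared with B minor.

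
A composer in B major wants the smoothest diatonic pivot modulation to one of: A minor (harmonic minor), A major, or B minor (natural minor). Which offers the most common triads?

Triads of B major: B (I), C#m (ii), D#m (iii), E (IV), F# (V), G#m (vi), A#dim (vii°).
A minor (harmonic minor) shares 1: E.
A major shares 2: C#m, E.
B minor (natural minor) shares 0: none.
The most common triads (2) are shared with A major.

A major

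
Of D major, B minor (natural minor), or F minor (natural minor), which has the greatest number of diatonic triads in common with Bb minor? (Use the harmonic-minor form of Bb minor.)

Triads of Bb minor (harmonic minor): Bb minor (i), C diminished (ii°), Db augmented (III+), Eb minor (iv), F major (V), Gb major (VI), A diminished (vii°).
D major shares 0: none.
B minor (natural minor) shares 0: none.
F minor (natural minor) shares 1: Bbm.
The most common triads (1) are shared with F minor.

F minor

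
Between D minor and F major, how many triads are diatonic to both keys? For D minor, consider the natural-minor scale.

7

Diatonic triads of D minor (natural minor): D minor (i), E diminished (ii°), F major (III), G minor (iv), A minor (v), Bb major (VI), C major (VII).
Diatonic triads of F major: F major (I), G minor (ii), A minor (iii), Bb major (IV), C major (V), D minor (vi), E diminished (vii°).
Matching root and quality in both lists: D minor, E diminished, F major, G minor, A minor, Bb major, C major.
That gives 7 common triads.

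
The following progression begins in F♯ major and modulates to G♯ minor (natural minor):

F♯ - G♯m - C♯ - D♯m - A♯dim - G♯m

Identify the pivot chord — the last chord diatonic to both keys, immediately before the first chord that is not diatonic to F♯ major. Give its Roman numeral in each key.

Chords diatonic to F♯ major: F♯, G♯m, A♯m, B, C♯, D♯m, E♯dim.
Reading the progression, the first chord not in that set is A♯dim, so the modulation leaves F♯ major there.
The chord immediately before A♯dim is D♯m, which is diatonic to both keys: vi in F♯ major and v in G♯ minor.

D♯m — vi in F♯ major, v in G♯ minor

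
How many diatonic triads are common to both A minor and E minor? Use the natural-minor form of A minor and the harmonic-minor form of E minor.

Diatonic triads of A minor (natural minor): A minor (i), B diminished (ii°), C major (III), D minor (iv), E minor (v), F major (VI), G major (VII).
Diatonic triads of E minor (harmonic minor): E minor (i), F# diminished (ii°), G augmented (III+), A minor (iv), B major (V), C major (VI), D# diminished (vii°).
Matching root and quality in both lists: A minor, C major, E minor.
That gives 3 common triads.

3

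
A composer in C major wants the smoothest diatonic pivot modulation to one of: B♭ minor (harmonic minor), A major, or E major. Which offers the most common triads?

Triads of C major: C major (I), D minor (ii), E minor (iii), F major (IV), G major (V), A minor (vi), B diminished (vii°).
B♭ minor (harmonic minor) shares 1: F.
A major shares 0: none.
E major shares 0: none.
The most common triads (1) are shared with B♭ minor.

B♭ minor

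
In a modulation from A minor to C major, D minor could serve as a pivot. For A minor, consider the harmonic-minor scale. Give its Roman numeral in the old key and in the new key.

iv in A minor; ii in C major

The scale of A minor (harmonic minor) is A B C D E F G♯; D is degree 4, and the triad built there (D-F-A) is minor, so it is iv.
The scale of C major is C D E F G A B; D is degree 2, and the triad built there (D-F-A) is minor, so it is ii.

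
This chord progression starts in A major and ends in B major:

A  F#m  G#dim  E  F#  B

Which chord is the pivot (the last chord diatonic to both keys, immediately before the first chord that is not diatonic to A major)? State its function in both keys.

E — V in A major, IV in B major

Chords diatonic to A major: A, Bm, C#m, D, E, F#m, G#dim.
Reading the progression, the first chord not in that set is F#, so the modulation leaves A major there.
The chord immediately before F# is E, which is diatonic to both keys: V in A major and IV in B major.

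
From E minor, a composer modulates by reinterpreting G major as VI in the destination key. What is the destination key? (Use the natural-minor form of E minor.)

The numeral VI denotes a major triad on scale degree 6. With G on degree 6, the tonic of the new key is B.
Degree 6 carries a major triad in minor keys, so the destination is B minor.
Check: the diatonic triads of B minor (natural minor) are Bm (i), C#dim (ii°), D (III), Em (iv), F#m (v), G (VI), A (VII) — G major is indeed VI.

B minor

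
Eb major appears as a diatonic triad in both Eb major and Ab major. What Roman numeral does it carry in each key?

I in Eb major; V in Ab major

The scale of Eb major is Eb F G Ab Bb C D; Eb is degree 1, and the triad built there (Eb-G-Bb) is major, so it is I.
The scale of Ab major is Ab Bb C Db Eb F G; Eb is degree 5, and the triad built there (Eb-G-Bb) is major, so it is V.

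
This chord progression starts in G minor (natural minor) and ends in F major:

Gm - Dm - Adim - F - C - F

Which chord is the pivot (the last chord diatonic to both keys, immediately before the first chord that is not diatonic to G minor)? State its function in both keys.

Chords diatonic to G minor: Gm, Adim, B♭, Cm, Dm, E♭, F.
Reading the progression, the first chord not in that set is C, so the modulation leaves G minor there.
The chord immediately before C is F, which is diatonic to both keys: VII in G minor and I in F major.

F — VII in G minor, I in F major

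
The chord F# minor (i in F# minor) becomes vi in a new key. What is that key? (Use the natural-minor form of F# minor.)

A major

The numeral vi denotes a minor triad on scale degree 6. With F# on degree 6, the tonic of the new key is A.
Degree 6 carries a minor triad in major keys, so the destination is A major.
Check: the diatonic triads of A major are A (I), Bm (ii), C#m (iii), D (IV), E (V), F#m (vi), G#dim (vii°) — F# minor is indeed vi.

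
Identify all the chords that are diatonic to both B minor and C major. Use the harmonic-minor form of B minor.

Em, G

Triads in B minor (harmonic minor): B minor (i), C♯ diminished (ii°), D augmented (III+), E minor (iv), F♯ major (V), G major (VI), A♯ diminished (vii°).
Triads in C major: C major (I), D minor (ii), E minor (iii), F major (IV), G major (V), A minor (vi), B diminished (vii°).
Shared triads with their functions: E minor (iv in B minor, iii in C major); G major (VI in B minor, V in C major).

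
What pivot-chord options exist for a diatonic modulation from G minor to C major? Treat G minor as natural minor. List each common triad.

Dm, F

Triads in G minor (natural minor): Gm (i), Adim (ii°), Bb (III), Cm (iv), Dm (v), Eb (VI), F (VII).
Triads in C major: C (I), Dm (ii), Em (iii), F (IV), G (V), Am (vi), Bdim (vii°).
Shared triads with their functions: Dm (v in G minor, ii in C major); F (VII in G minor, IV in C major).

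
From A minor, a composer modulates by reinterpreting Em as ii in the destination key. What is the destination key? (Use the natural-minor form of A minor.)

D major

The numeral ii denotes a minor triad on scale degree 2. With E on degree 2, the tonic of the new key is D.
Degree 2 carries a minor triad in major keys, so the destination is D major.
Check: the diatonic triads of D major are D (I), Em (ii), F#m (iii), G (IV), A (V), Bm (vi), C#dim (vii°) — Em is indeed ii.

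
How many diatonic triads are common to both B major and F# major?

4

Diatonic triads of B major: B (I), C#m (ii), D#m (iii), E (IV), F# (V), G#m (vi), A#dim (vii°).
Diatonic triads of F# major: F# (I), G#m (ii), A#m (iii), B (IV), C# (V), D#m (vi), E#dim (vii°).
Matching root and quality in both lists: B, D#m, F#, G#m.
That gives 4 common triads.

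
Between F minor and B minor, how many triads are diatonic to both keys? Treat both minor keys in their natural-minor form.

0

Diatonic triads of F minor (natural minor): Fm (i), Gdim (ii°), Ab (III), Bbm (iv), Cm (v), Db (VI), Eb (VII).
Diatonic triads of B minor (natural minor): Bm (i), C#dim (ii°), D (III), Em (iv), F#m (v), G (VI), A (VII).
No triad has the same root and quality in both keys.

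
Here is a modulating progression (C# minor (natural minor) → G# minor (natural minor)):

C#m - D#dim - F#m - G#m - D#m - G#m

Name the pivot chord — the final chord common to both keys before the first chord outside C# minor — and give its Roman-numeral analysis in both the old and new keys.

G#m — v in C# minor, i in G# minor

Chords diatonic to C# minor: C#m, D#dim, E, F#m, G#m, A, B.
Reading the progression, the first chord not in that set is D#m, so the modulation leaves C# minor there.
The chord immediately before D#m is G#m, which is diatonic to both keys: v in C# minor and i in G# minor.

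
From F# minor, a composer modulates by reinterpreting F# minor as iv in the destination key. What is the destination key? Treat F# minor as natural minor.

C# minor

The numeral iv denotes a minor triad on scale degree 4. With F# on degree 4, the tonic of the new key is C#.
Degree 4 carries a minor triad in minor keys, so the destination is C# minor.
Check: the diatonic triads of C# minor (natural minor) are C#m (i), D#dim (ii°), E (III), F#m (iv), G#m (v), A (VI), B (VII) — F# minor is indeed iv.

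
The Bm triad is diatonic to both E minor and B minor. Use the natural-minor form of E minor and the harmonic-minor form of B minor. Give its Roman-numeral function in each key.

v in E minor; i in B minor

The scale of E minor (natural minor) is E F♯ G A B C D; B is degree 5, and the triad built there (B-D-F♯) is minor, so it is v.
The scale of B minor (harmonic minor) is B C♯ D E F♯ G A♯; B is degree 1, and the triad built there (B-D-F♯) is minor, so it is i.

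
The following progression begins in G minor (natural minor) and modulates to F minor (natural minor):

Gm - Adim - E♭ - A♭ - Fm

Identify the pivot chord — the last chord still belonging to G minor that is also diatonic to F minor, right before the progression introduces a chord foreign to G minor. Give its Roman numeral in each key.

Chords diatonic to G minor: Gm, Adim, B♭, Cm, Dm, E♭, F.
Reading the progression, the first chord not in that set is A♭, so the modulation leaves G minor there.
The chord immediately before A♭ is E♭, which is diatonic to both keys: VI in G minor and VII in F minor.

E♭ — VI in G minor, VII in F minor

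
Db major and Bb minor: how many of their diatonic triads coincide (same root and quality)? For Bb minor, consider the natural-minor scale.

Diatonic triads of Db major: Db (I), Ebm (ii), Fm (iii), Gb (IV), Ab (V), Bbm (vi), Cdim (vii°).
Diatonic triads of Bb minor (natural minor): Bbm (i), Cdim (ii°), Db (III), Ebm (iv), Fm (v), Gb (VI), Ab (VII).
Matching root and quality in both lists: Db, Ebm, Fm, Gb, Ab, Bbm, Cdim.
That gives 7 common triads.

7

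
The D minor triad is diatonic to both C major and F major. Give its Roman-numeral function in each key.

The scale of C major is C D E F G A B; D is degree 2, and the triad built there (D-F-A) is minor, so it is ii.
The scale of F major is F G A B♭ C D E; D is degree 6, and the triad built there (D-F-A) is minor, so it is vi.

ii in C major; vi in F major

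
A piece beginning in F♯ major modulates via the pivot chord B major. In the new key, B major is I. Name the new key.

B major

The numeral I denotes a major triad on scale degree 1. With B on degree 1, the tonic of the new key is B.
Degree 1 carries a major triad in major keys, so the destination is B major.
Check: the diatonic triads of B major are B (I), C♯m (ii), D♯m (iii), E (IV), F♯ (V), G♯m (vi), A♯dim (vii°) — B major is indeed I.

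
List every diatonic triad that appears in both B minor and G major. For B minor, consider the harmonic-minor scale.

Triads in B minor (harmonic minor): Bm (i), C♯dim (ii°), Daug (III+), Em (iv), F♯ (V), G (VI), A♯dim (vii°).
Triads in G major: G (I), Am (ii), Bm (iii), C (IV), D (V), Em (vi), F♯dim (vii°).
Shared triads with their functions: Bm (i in B minor, iii in G major); Em (iv in B minor, vi in G major); G (VI in B minor, I in G major).

Bm, Em, G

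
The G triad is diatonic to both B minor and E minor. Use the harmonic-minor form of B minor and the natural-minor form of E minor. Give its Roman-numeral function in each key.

The scale of B minor (harmonic minor) is B C# D E F# G A#; G is degree 6, and the triad built there (G-B-D) is major, so it is VI.
The scale of E minor (natural minor) is E F# G A B C D; G is degree 3, and the triad built there (G-B-D) is major, so it is III.

VI in B minor; III in E minor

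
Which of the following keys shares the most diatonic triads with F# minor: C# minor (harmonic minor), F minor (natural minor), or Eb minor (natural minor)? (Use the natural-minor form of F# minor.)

C# minor

Triads of F# minor (natural minor): F# minor (i), G# diminished (ii°), A major (III), B minor (iv), C# minor (v), D major (VI), E major (VII).
C# minor (harmonic minor) shares 3: F#m, A, C#m.
F minor (natural minor) shares 0: none.
Eb minor (natural minor) shares 0: none.
The most common triads (3) are shared with C# minor.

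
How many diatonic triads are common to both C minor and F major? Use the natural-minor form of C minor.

Diatonic triads of C minor (natural minor): C minor (i), D diminished (ii°), Eb major (III), F minor (iv), G minor (v), Ab major (VI), Bb major (VII).
Diatonic triads of F major: F major (I), G minor (ii), A minor (iii), Bb major (IV), C major (V), D minor (vi), E diminished (vii°).
Matching root and quality in both lists: G minor, Bb major.
That gives 2 common triads.

2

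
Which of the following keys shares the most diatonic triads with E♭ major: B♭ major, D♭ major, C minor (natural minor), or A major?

C minor

Triads of E♭ major: E♭ (I), Fm (ii), Gm (iii), A♭ (IV), B♭ (V), Cm (vi), Ddim (vii°).
B♭ major shares 4: E♭, Gm, B♭, Cm.
D♭ major shares 2: Fm, A♭.
C minor (natural minor) shares 7: E♭, Fm, Gm, A♭, B♭, Cm, Ddim.
A major shares 0: none.
The most common triads (7) are shared with C minor.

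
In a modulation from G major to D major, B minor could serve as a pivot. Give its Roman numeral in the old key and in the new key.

iii in G major; vi in D major

The scale of G major is G A B C D E F#; B is degree 3, and the triad built there (B-D-F#) is minor, so it is iii.
The scale of D major is D E F# G A B C#; B is degree 6, and the triad built there (B-D-F#) is minor, so it is vi.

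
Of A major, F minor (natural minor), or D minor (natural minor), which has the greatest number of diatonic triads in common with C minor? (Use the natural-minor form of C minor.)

F minor

Triads of C minor (natural minor): Cm (i), Ddim (ii°), Eb (III), Fm (iv), Gm (v), Ab (VI), Bb (VII).
A major shares 0: none.
F minor (natural minor) shares 4: Cm, Eb, Fm, Ab.
D minor (natural minor) shares 2: Gm, Bb.
The most common triads (4) are shared with F minor.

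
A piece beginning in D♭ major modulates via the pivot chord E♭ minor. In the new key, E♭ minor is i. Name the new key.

E♭ minor

The numeral i denotes a minor triad on scale degree 1. With E♭ on degree 1, the tonic of the new key is E♭.
Degree 1 carries a minor triad in minor keys, so the destination is E♭ minor.
Check: the diatonic triads of E♭ minor (natural minor) are E♭m (i), Fdim (ii°), G♭ (III), A♭m (iv), B♭m (v), C♭ (VI), D♭ (VII) — E♭ minor is indeed i.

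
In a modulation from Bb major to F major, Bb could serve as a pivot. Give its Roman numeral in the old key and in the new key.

The scale of Bb major is Bb C D Eb F G A; Bb is degree 1, and the triad built there (Bb-D-F) is major, so it is I.
The scale of F major is F G A Bb C D E; Bb is degree 4, and the triad built there (Bb-D-F) is major, so it is IV.

I in Bb major; IV in F major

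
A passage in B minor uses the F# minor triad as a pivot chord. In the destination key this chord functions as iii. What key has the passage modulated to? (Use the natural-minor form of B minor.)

The numeral iii denotes a minor triad on scale degree 3. With F# on degree 3, the tonic of the new key is D.
Degree 3 carries a minor triad in major keys, so the destination is D major.
Check: the diatonic triads of D major are D (I), Em (ii), F#m (iii), G (IV), A (V), Bm (vi), C#dim (vii°) — F# minor is indeed iii.

D major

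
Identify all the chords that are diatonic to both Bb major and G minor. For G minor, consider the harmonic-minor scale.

Triads in Bb major: Bb (I), Cm (ii), Dm (iii), Eb (IV), F (V), Gm (vi), Adim (vii°).
Triads in G minor (harmonic minor): Gm (i), Adim (ii°), Bbaug (III+), Cm (iv), D (V), Eb (VI), F#dim (vii°).
Shared triads with their functions: Cm (ii in Bb major, iv in G minor); Eb (IV in Bb major, VI in G minor); Gm (vi in Bb major, i in G minor); Adim (vii° in Bb major, ii° in G minor).

Cm, Eb, Gm, Adim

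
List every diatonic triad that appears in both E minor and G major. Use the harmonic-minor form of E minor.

Triads in E minor (harmonic minor): Em (i), F#dim (ii°), Gaug (III+), Am (iv), B (V), C (VI), D#dim (vii°).
Triads in G major: G (I), Am (ii), Bm (iii), C (IV), D (V), Em (vi), F#dim (vii°).
Shared triads with their functions: Em (i in E minor, vi in G major); F#dim (ii° in E minor, vii° in G major); Am (iv in E minor, ii in G major); C (VI in E minor, IV in G major).

Em, F#dim, Am, C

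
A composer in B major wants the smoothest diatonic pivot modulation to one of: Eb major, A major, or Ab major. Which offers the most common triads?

A major

Triads of B major: B major (I), C# minor (ii), D# minor (iii), E major (IV), F# major (V), G# minor (vi), A# diminished (vii°).
Eb major shares 0: none.
A major shares 2: C#m, E.
Ab major shares 0: none.
The most common triads (2) are shared with A major.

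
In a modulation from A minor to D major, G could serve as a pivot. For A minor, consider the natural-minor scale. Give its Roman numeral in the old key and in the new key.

The scale of A minor (natural minor) is A B C D E F G; G is degree 7, and the triad built there (G-B-D) is major, so it is VII.
The scale of D major is D E F♯ G A B C♯; G is degree 4, and the triad built there (G-B-D) is major, so it is IV.

VII in A minor; IV in D major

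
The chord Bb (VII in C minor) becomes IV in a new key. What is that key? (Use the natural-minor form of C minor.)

F major

The numeral IV denotes a major triad on scale degree 4. With Bb on degree 4, the tonic of the new key is F.
Degree 4 carries a major triad in major keys, so the destination is F major.
Check: the diatonic triads of F major are F (I), Gm (ii), Am (iii), Bb (IV), C (V), Dm (vi), Edim (vii°) — Bb is indeed IV.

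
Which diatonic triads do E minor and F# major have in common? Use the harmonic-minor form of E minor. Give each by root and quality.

B

Triads in E minor (harmonic minor): E minor (i), F# diminished (ii°), G augmented (III+), A minor (iv), B major (V), C major (VI), D# diminished (vii°).
Triads in F# major: F# major (I), G# minor (ii), A# minor (iii), B major (IV), C# major (V), D# minor (vi), E# diminished (vii°).
Shared triads with their functions: B major (V in E minor, IV in F# major).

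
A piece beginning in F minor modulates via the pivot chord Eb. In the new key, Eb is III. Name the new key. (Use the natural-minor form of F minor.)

C minor

The numeral III denotes a major triad on scale degree 3. With Eb on degree 3, the tonic of the new key is C.
Degree 3 carries a major triad in natural-minor keys, so the destination is C minor.
Check: the diatonic triads of C minor (natural minor) are Cm (i), Ddim (ii°), Eb (III), Fm (iv), Gm (v), Ab (VI), Bb (VII) — Eb is indeed III.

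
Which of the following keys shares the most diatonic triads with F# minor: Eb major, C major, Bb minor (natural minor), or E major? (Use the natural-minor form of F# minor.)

Triads of F# minor (natural minor): F#m (i), G#dim (ii°), A (III), Bm (iv), C#m (v), D (VI), E (VII).
Eb major shares 0: none.
C major shares 0: none.
Bb minor (natural minor) shares 0: none.
E major shares 4: F#m, A, C#m, E.
The most common triads (4) are shared with E major.

E major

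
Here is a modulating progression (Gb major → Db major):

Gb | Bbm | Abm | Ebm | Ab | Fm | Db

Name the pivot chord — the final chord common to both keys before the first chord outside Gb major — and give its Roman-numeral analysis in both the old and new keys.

Chords diatonic to Gb major: Gb, Abm, Bbm, Cb, Db, Ebm, Fdim.
Reading the progression, the first chord not in that set is Ab, so the modulation leaves Gb major there.
The chord immediately before Ab is Ebm, which is diatonic to both keys: vi in Gb major and ii in Db major.

Ebm — vi in Gb major, ii in Db major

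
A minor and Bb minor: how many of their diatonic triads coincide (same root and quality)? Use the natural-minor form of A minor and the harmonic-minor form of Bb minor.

Diatonic triads of A minor (natural minor): Am (i), Bdim (ii°), C (III), Dm (iv), Em (v), F (VI), G (VII).
Diatonic triads of Bb minor (harmonic minor): Bbm (i), Cdim (ii°), Dbaug (III+), Ebm (iv), F (V), Gb (VI), Adim (vii°).
Matching root and quality in both lists: F.
That gives 1 common triad.

1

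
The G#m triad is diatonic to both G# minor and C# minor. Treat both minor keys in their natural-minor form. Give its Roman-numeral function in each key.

The scale of G# minor (natural minor) is G# A# B C# D# E F#; G# is degree 1, and the triad built there (G#-B-D#) is minor, so it is i.
The scale of C# minor (natural minor) is C# D# E F# G# A B; G# is degree 5, and the triad built there (G#-B-D#) is minor, so it is v.

i in G# minor; v in C# minor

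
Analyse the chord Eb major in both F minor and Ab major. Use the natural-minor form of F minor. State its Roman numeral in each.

The scale of F minor (natural minor) is F G Ab Bb C Db Eb; Eb is degree 7, and the triad built there (Eb-G-Bb) is major, so it is VII.
The scale of Ab major is Ab Bb C Db Eb F G; Eb is degree 5, and the triad built there (Eb-G-Bb) is major, so it is V.

VII in F minor; V in Ab major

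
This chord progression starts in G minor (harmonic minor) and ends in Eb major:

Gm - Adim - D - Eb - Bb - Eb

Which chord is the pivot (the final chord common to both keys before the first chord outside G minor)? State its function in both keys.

Eb — VI in G minor, I in Eb major

Chords diatonic to G minor: Gm, Adim, Bbaug, Cm, D, Eb, F#dim.
Reading the progression, the first chord not in that set is Bb, so the modulation leaves G minor there.
The chord immediately before Bb is Eb, which is diatonic to both keys: VI in G minor and I in Eb major.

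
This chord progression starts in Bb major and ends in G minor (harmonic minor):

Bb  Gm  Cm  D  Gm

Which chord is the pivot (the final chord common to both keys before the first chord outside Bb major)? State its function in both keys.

Cm — ii in Bb major, iv in G minor

Chords diatonic to Bb major: Bb, Cm, Dm, Eb, F, Gm, Adim.
Reading the progression, the first chord not in that set is D, so the modulation leaves Bb major there.
The chord immediately before D is Cm, which is diatonic to both keys: ii in Bb major and iv in G minor.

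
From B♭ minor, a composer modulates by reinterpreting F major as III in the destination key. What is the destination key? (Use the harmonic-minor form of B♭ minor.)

The numeral III denotes a major triad on scale degree 3. With F on degree 3, the tonic of the new key is D.
Degree 3 carries a major triad in natural-minor keys, so the destination is D minor.
Check: the diatonic triads of D minor (natural minor) are Dm (i), Edim (ii°), F (III), Gm (iv), Am (v), B♭ (VI), C (VII) — F major is indeed III.

D minor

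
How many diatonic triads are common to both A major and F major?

Diatonic triads of A major: A (I), Bm (ii), C#m (iii), D (IV), E (V), F#m (vi), G#dim (vii°).
Diatonic triads of F major: F (I), Gm (ii), Am (iii), Bb (IV), C (V), Dm (vi), Edim (vii°).
No triad has the same root and quality in both keys.

0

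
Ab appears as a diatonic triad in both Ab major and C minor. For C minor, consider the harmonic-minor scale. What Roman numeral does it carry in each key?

I in Ab major; VI in C minor

The scale of Ab major is Ab Bb C Db Eb F G; Ab is degree 1, and the triad built there (Ab-C-Eb) is major, so it is I.
The scale of C minor (harmonic minor) is C D Eb F G Ab B; Ab is degree 6, and the triad built there (Ab-C-Eb) is major, so it is VI.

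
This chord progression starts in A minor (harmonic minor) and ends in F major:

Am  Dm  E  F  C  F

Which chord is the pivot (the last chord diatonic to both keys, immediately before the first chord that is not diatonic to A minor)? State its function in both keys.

F — VI in A minor, I in F major

Chords diatonic to A minor: Am, Bdim, Caug, Dm, E, F, G#dim.
Reading the progression, the first chord not in that set is C, so the modulation leaves A minor there.
The chord immediately before C is F, which is diatonic to both keys: VI in A minor and I in F major.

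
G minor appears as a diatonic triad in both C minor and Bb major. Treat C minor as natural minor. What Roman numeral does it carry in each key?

The scale of C minor (natural minor) is C D Eb F G Ab Bb; G is degree 5, and the triad built there (G-Bb-D) is minor, so it is v.
The scale of Bb major is Bb C D Eb F G A; G is degree 6, and the triad built there (G-Bb-D) is minor, so it is vi.

v in C minor; vi in Bb major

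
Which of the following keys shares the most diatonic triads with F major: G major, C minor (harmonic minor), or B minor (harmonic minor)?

G major

Triads of F major: F major (I), G minor (ii), A minor (iii), Bb major (IV), C major (V), D minor (vi), E diminished (vii°).
G major shares 2: Am, C.
C minor (harmonic minor) shares 0: none.
B minor (harmonic minor) shares 0: none.
The most common triads (2) are shared with G major.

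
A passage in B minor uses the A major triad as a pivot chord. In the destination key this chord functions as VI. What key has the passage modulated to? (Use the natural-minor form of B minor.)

The numeral VI denotes a major triad on scale degree 6. With A on degree 6, the tonic of the new key is C#.
Degree 6 carries a major triad in minor keys, so the destination is C# minor.
Check: the diatonic triads of C# minor (natural minor) are C#m (i), D#dim (ii°), E (III), F#m (iv), G#m (v), A (VI), B (VII) — A major is indeed VI.

C# minor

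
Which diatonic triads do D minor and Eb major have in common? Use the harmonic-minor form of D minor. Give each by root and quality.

Gm, Bb

Triads in D minor (harmonic minor): D minor (i), E diminished (ii°), F augmented (III+), G minor (iv), A major (V), Bb major (VI), C# diminished (vii°).
Triads in Eb major: Eb major (I), F minor (ii), G minor (iii), Ab major (IV), Bb major (V), C minor (vi), D diminished (vii°).
Shared triads with their functions: G minor (iv in D minor, iii in Eb major); Bb major (VI in D minor, V in Eb major).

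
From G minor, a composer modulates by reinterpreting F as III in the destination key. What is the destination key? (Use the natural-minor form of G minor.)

The numeral III denotes a major triad on scale degree 3. With F on degree 3, the tonic of the new key is D.
Degree 3 carries a major triad in natural-minor keys, so the destination is D minor.
Check: the diatonic triads of D minor (natural minor) are Dm (i), Edim (ii°), F (III), Gm (iv), Am (v), Bb (VI), C (VII) — F is indeed III.

D minor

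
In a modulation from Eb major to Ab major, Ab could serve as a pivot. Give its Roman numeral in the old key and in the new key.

IV in Eb major; I in Ab major

The scale of Eb major is Eb F G Ab Bb C D; Ab is degree 4, and the triad built there (Ab-C-Eb) is major, so it is IV.
The scale of Ab major is Ab Bb C Db Eb F G; Ab is degree 1, and the triad built there (Ab-C-Eb) is major, so it is I.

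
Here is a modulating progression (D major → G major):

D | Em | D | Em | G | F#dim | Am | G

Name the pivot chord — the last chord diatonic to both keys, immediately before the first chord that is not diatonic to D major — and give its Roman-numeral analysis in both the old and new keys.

G — IV in D major, I in G major

Chords diatonic to D major: D, Em, F#m, G, A, Bm, C#dim.
Reading the progression, the first chord not in that set is F#dim, so the modulation leaves D major there.
The chord immediately before F#dim is G, which is diatonic to both keys: IV in D major and I in G major.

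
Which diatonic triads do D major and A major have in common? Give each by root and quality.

D, F#m, A, Bm

Triads in D major: D major (I), E minor (ii), F# minor (iii), G major (IV), A major (V), B minor (vi), C# diminished (vii°).
Triads in A major: A major (I), B minor (ii), C# minor (iii), D major (IV), E major (V), F# minor (vi), G# diminished (vii°).
Shared triads with their functions: D major (I in D major, IV in A major); F# minor (iii in D major, vi in A major); A major (V in D major, I in A major); B minor (vi in D major, ii in A major).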